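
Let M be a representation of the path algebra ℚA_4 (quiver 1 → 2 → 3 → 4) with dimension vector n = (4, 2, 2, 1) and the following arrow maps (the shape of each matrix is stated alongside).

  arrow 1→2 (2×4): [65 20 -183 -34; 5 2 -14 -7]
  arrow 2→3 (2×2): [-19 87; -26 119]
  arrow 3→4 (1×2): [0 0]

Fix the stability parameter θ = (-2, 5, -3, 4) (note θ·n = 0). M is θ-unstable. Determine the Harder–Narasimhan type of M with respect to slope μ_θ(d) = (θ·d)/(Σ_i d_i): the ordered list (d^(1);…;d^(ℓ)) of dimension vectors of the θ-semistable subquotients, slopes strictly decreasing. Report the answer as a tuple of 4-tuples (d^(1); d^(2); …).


Barcode: M ≅ I[1,1]^2, I[1,3]^2, I[4,4]. HN layers by μ_θ (3 steps, strictly decreasing):
  μ^(1)=4; μ^(2)=1; μ^(3)=-2

((0, 0, 0, 1); (0, 2, 2, 0); (4, 0, 0, 0))


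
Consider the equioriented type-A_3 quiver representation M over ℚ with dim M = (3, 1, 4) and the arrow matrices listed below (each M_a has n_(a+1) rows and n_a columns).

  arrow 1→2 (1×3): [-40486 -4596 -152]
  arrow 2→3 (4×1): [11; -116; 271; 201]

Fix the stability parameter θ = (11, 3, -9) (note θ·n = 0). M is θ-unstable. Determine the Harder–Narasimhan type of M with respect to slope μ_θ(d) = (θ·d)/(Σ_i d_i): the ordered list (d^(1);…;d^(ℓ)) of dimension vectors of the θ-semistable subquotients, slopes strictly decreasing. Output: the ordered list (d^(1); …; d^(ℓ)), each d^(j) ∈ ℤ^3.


Barcode: M ≅ I[1,1]^2, I[1,3], I[3,3]^3. HN layers by μ_θ (3 steps, strictly decreasing):
  μ^(1)=11; μ^(2)=5/3; μ^(3)=-9

((2, 0, 0); (1, 1, 1); (0, 0, 3))


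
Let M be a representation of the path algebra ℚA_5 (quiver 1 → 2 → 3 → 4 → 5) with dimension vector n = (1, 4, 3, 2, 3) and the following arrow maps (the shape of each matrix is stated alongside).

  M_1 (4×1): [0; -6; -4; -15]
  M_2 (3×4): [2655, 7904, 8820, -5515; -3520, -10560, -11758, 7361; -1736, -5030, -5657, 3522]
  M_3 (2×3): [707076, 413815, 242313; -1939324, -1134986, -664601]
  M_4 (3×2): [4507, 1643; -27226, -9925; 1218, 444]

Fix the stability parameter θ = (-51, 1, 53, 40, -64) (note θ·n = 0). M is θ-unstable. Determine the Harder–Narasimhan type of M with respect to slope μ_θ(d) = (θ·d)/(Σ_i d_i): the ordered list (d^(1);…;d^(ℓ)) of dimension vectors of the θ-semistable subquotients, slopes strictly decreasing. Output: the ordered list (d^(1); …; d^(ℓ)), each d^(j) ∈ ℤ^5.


Barcode: M ≅ I[1,5], I[2,2], I[2,3], I[2,5], I[5,5]. HN layers by μ_θ (5 steps, strictly decreasing):
  μ^(1)=53; μ^(2)=29/3; μ^(3)=1; μ^(4)=-51; μ^(5)=-64

((0, 0, 1, 0, 0); (0, 0, 2, 2, 2); (0, 4, 0, 0, 0); (1, 0, 0, 0, 0); (0, 0, 0, 0, 1))


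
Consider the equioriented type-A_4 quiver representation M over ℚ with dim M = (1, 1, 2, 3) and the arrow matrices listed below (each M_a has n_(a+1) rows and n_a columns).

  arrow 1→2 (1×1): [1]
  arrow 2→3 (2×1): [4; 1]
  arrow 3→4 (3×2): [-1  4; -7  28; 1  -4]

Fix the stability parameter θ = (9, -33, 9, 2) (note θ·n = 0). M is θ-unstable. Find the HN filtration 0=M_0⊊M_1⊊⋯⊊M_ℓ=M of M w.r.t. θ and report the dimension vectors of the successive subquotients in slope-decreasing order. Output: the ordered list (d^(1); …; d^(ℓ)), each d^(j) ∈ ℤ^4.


Via rank(M_{q-1}∘⋯∘M_p): M ≅ I[1,3], I[3,4], I[4,4]^2.
μ_θ-semistable layers: μ^(1)=9; μ^(2)=11/2; μ^(3)=2; μ^(4)=-12

((0, 0, 1, 0); (0, 0, 1, 1); (0, 0, 0, 2); (1, 1, 0, 0))


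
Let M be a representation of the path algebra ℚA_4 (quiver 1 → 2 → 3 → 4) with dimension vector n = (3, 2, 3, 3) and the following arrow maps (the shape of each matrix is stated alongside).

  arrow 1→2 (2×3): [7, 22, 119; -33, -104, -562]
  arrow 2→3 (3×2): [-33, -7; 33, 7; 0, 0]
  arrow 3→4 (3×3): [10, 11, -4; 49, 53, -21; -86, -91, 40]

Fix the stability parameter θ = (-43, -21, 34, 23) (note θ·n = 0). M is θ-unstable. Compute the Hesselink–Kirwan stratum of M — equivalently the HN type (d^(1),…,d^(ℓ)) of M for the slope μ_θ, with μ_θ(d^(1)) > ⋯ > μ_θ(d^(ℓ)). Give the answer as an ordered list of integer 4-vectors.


Barcode: M ≅ I[1,1], I[1,2], I[1,4], I[3,3], I[3,4], I[4,4]. HN layers by μ_θ (5 steps, strictly decreasing):
  μ^(1)=34; μ^(2)=57/2; μ^(3)=23; μ^(4)=-21; μ^(5)=-43

((0, 0, 1, 0); (0, 0, 2, 2); (0, 0, 0, 1); (0, 2, 0, 0); (3, 0, 0, 0))


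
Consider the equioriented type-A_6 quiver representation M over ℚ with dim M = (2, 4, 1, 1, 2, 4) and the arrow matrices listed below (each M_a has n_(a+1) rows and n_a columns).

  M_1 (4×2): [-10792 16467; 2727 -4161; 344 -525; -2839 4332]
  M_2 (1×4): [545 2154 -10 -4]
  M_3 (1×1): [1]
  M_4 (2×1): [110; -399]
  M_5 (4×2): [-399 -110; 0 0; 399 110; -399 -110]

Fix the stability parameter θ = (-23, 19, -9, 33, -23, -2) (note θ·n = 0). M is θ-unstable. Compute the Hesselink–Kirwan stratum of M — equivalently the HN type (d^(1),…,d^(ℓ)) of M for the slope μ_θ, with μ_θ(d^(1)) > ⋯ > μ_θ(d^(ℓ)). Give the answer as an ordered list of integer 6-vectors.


Interval decomposition of M: I[1,2], I[1,5], I[2,2]^2, I[5,6], I[6,6]^3.
HN type (ℓ=4): μ^(1)=19; μ^(2)=5; μ^(3)=-2; μ^(4)=-23

((0, 3, 0, 0, 0, 0); (0, 1, 1, 1, 1, 0); (0, 0, 0, 0, 0, 4); (2, 0, 0, 0, 1, 0))


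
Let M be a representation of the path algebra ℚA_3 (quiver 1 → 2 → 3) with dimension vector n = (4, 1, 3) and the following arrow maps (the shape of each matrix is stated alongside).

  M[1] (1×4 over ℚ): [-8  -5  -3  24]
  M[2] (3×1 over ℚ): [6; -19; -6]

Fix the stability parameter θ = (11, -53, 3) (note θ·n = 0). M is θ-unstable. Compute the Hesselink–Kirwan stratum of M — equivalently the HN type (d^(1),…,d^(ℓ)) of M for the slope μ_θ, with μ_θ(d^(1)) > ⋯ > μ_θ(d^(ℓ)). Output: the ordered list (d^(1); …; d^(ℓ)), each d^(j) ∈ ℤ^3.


Via rank(M_{q-1}∘⋯∘M_p): M ≅ I[1,1]^3, I[1,3], I[3,3]^2.
μ_θ-semistable layers: μ^(1)=11; μ^(2)=3; μ^(3)=-21

((3, 0, 0); (0, 0, 3); (1, 1, 0))


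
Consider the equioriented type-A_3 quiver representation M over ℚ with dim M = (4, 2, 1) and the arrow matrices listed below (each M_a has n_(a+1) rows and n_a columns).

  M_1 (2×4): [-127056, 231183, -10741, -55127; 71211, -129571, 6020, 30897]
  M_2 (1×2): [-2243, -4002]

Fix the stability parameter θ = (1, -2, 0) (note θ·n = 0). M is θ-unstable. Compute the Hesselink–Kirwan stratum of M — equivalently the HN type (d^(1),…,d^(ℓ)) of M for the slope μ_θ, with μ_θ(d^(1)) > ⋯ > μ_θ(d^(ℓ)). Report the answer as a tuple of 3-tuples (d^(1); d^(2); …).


Barcode: M ≅ I[1,1]^2, I[1,2], I[1,3]. HN layers by μ_θ (3 steps, strictly decreasing):
  μ^(1)=1; μ^(2)=0; μ^(3)=-1/2

((2, 0, 0); (0, 0, 1); (2, 2, 0))


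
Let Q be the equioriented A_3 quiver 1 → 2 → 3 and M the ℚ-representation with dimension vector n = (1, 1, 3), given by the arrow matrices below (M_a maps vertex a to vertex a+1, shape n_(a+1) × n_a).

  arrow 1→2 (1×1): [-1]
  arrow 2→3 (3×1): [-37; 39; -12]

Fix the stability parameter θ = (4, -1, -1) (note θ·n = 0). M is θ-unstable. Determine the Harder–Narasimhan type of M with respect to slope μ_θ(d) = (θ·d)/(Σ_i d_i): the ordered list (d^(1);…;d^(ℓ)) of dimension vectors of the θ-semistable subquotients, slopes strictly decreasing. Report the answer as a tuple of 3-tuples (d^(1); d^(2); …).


Interval decomposition of M: I[1,3], I[3,3]^2.
HN type (ℓ=2): μ^(1)=2/3; μ^(2)=-1

((1, 1, 1); (0, 0, 2))


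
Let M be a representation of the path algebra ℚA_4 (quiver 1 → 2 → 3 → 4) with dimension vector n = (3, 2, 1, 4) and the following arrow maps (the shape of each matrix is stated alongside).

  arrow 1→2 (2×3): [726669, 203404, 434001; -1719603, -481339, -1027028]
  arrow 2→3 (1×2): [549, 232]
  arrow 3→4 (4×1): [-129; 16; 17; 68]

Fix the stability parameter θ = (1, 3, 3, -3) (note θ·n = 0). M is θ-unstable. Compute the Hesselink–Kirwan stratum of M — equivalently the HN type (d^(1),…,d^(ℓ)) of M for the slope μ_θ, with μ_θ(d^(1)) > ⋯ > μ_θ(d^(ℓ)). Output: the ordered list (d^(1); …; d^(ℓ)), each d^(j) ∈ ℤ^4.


Barcode: M ≅ I[1,1], I[1,2], I[1,4], I[4,4]^3. HN layers by μ_θ (3 steps, strictly decreasing):
  μ^(1)=3; μ^(2)=1; μ^(3)=-3

((0, 1, 0, 0); (3, 1, 1, 1); (0, 0, 0, 3))


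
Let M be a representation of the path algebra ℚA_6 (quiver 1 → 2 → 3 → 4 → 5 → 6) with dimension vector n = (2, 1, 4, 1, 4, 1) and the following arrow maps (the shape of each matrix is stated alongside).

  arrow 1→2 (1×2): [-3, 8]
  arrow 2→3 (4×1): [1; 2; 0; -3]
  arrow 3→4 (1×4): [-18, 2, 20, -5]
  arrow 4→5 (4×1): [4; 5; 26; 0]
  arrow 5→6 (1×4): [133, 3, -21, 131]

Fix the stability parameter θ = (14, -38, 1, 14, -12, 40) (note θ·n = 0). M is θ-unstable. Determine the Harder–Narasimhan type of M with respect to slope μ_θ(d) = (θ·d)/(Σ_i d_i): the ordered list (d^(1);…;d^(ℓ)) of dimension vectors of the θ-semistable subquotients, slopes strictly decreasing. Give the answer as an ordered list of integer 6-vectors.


Via rank(M_{q-1}∘⋯∘M_p): M ≅ I[1,1], I[1,6], I[3,3]^3, I[5,5]^3.
μ_θ-semistable layers: μ^(1)=40; μ^(2)=14; μ^(3)=1; μ^(4)=-12

((0, 0, 0, 0, 0, 1); (1, 0, 0, 0, 0, 0); (0, 0, 4, 1, 1, 0); (1, 1, 0, 0, 3, 0))


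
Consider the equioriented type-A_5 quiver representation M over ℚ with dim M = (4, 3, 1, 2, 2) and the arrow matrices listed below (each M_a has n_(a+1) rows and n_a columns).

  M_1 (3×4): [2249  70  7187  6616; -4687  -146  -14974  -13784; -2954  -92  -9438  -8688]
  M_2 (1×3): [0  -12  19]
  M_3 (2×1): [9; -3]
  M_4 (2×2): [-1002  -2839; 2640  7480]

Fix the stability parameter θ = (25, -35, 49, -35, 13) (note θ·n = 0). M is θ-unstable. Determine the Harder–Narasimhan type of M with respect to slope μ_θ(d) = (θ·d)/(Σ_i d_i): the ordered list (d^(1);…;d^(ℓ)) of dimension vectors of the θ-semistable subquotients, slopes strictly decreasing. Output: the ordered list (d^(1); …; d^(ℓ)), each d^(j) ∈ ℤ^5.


Interval decomposition of M: I[1,1]^2, I[1,2], I[1,5], I[2,2], I[4,4], I[5,5].
HN type (ℓ=5): μ^(1)=25; μ^(2)=13; μ^(3)=7; μ^(4)=-5; μ^(5)=-35

((2, 0, 0, 0, 0); (0, 0, 0, 0, 2); (0, 0, 1, 1, 0); (2, 2, 0, 0, 0); (0, 1, 0, 1, 0))


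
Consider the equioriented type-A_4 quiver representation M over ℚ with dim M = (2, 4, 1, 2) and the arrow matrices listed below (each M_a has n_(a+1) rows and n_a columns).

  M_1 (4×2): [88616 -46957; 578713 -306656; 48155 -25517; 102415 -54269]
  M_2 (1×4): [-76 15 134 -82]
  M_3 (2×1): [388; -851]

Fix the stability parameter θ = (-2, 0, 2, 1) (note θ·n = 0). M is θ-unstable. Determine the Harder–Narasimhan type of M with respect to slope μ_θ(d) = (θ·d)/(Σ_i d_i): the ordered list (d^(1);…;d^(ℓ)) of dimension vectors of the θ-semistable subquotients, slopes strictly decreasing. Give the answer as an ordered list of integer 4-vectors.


Barcode: M ≅ I[1,2], I[1,4], I[2,2]^2, I[4,4]. HN layers by μ_θ (4 steps, strictly decreasing):
  μ^(1)=3/2; μ^(2)=1; μ^(3)=0; μ^(4)=-2

((0, 0, 1, 1); (0, 0, 0, 1); (0, 4, 0, 0); (2, 0, 0, 0))


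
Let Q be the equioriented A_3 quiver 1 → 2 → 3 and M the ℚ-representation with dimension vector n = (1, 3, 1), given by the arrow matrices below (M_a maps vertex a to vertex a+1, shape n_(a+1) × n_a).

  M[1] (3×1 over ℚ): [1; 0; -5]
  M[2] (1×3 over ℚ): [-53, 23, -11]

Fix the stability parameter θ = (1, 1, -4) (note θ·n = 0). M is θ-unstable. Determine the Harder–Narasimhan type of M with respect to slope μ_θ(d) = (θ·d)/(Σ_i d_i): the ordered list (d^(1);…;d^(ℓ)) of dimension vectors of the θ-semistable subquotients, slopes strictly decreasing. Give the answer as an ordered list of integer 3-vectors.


Interval decomposition of M: I[1,3], I[2,2]^2.
HN type (ℓ=2): μ^(1)=1; μ^(2)=-2/3

((0, 2, 0); (1, 1, 1))


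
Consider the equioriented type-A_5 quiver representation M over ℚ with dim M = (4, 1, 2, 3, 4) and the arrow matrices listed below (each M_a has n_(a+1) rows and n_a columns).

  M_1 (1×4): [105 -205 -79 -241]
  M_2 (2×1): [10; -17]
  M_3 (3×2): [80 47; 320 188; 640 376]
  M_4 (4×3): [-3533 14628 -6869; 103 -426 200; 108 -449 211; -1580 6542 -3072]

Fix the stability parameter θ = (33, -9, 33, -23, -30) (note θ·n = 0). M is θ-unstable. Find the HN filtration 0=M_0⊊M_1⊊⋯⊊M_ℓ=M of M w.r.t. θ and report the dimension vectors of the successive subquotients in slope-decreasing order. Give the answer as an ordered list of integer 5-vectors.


Barcode: M ≅ I[1,1]^3, I[1,5], I[3,3], I[4,5]^2, I[5,5]. HN layers by μ_θ (4 steps, strictly decreasing):
  μ^(1)=33; μ^(2)=4/5; μ^(3)=-53/2; μ^(4)=-30

((3, 0, 1, 0, 0); (1, 1, 1, 1, 1); (0, 0, 0, 2, 2); (0, 0, 0, 0, 1))


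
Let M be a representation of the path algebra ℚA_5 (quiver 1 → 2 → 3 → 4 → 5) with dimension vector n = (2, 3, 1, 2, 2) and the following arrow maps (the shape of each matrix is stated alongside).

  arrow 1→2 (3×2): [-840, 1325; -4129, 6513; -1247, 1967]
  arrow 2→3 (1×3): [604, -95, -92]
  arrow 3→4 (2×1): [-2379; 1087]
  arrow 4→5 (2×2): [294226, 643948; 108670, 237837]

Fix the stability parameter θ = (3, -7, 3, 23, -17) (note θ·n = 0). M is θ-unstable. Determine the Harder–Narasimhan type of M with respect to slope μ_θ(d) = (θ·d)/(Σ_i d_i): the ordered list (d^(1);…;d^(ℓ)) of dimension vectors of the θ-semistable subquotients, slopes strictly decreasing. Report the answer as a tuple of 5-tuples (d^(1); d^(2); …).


Via rank(M_{q-1}∘⋯∘M_p): M ≅ I[1,2], I[1,5], I[2,2], I[4,5].
μ_θ-semistable layers: μ^(1)=3; μ^(2)=-2; μ^(3)=-7

((0, 0, 1, 2, 2); (2, 2, 0, 0, 0); (0, 1, 0, 0, 0))


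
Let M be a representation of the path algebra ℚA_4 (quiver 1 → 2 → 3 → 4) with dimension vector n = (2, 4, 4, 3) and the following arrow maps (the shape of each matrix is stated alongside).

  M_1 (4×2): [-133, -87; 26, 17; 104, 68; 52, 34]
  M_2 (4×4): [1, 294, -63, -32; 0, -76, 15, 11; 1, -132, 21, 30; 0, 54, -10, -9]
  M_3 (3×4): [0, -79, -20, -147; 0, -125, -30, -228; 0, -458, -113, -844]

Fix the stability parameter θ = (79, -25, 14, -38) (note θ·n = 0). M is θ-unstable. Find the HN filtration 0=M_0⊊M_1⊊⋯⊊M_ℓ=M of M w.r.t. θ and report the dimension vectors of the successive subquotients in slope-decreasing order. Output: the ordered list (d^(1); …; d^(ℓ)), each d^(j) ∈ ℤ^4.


Barcode: M ≅ I[1,4]^2, I[2,3], I[2,4]. HN layers by μ_θ (4 steps, strictly decreasing):
  μ^(1)=14; μ^(2)=15/2; μ^(3)=-12; μ^(4)=-25

((0, 0, 1, 0); (2, 2, 2, 2); (0, 0, 1, 1); (0, 2, 0, 0))


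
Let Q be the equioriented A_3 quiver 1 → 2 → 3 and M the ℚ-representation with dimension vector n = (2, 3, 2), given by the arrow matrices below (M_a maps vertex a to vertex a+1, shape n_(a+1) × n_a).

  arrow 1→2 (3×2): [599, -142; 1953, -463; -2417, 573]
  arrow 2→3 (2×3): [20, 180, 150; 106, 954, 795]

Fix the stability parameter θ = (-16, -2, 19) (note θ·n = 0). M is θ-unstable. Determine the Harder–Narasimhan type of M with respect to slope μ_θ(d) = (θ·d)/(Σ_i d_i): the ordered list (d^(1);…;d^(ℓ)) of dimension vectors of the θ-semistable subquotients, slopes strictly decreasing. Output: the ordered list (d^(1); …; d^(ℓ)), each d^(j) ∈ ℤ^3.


Via rank(M_{q-1}∘⋯∘M_p): M ≅ I[1,2], I[1,3], I[2,2], I[3,3].
μ_θ-semistable layers: μ^(1)=19; μ^(2)=-2; μ^(3)=-16

((0, 0, 2); (0, 3, 0); (2, 0, 0))


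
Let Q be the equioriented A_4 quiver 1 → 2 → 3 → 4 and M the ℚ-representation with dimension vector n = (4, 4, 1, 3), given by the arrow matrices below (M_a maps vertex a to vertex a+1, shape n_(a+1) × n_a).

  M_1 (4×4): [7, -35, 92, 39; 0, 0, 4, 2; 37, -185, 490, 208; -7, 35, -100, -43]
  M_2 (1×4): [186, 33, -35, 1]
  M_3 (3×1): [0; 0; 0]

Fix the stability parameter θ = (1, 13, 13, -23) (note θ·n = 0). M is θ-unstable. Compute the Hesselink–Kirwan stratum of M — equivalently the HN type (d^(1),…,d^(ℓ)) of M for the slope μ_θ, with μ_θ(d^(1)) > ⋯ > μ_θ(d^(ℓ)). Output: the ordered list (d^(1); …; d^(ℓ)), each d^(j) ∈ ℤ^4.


Barcode: M ≅ I[1,1]^2, I[1,2], I[1,3], I[2,2]^2, I[4,4]^3. HN layers by μ_θ (3 steps, strictly decreasing):
  μ^(1)=13; μ^(2)=1; μ^(3)=-23

((0, 4, 1, 0); (4, 0, 0, 0); (0, 0, 0, 3))


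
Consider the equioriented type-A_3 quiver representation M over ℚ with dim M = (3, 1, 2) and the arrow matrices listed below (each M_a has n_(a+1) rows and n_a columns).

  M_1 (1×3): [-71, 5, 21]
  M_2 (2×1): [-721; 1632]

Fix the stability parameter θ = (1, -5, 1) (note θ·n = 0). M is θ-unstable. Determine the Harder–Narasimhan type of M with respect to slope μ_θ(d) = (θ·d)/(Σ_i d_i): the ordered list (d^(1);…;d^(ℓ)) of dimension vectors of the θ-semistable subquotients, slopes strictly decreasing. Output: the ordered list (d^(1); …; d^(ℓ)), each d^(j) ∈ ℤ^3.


Via rank(M_{q-1}∘⋯∘M_p): M ≅ I[1,1]^2, I[1,3], I[3,3].
μ_θ-semistable layers: μ^(1)=1; μ^(2)=-2

((2, 0, 2); (1, 1, 0))


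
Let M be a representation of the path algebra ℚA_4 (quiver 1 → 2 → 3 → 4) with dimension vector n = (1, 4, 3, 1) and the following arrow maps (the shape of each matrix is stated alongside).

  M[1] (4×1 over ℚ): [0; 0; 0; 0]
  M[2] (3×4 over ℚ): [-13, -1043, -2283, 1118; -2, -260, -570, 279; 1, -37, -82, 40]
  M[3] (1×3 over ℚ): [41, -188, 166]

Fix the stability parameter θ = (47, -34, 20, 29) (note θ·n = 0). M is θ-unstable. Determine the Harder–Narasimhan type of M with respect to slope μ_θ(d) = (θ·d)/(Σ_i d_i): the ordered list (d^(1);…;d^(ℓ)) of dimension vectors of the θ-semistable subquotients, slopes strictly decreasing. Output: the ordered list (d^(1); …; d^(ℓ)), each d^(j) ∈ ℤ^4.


Via rank(M_{q-1}∘⋯∘M_p): M ≅ I[1,1], I[2,2], I[2,3]^2, I[2,4].
μ_θ-semistable layers: μ^(1)=47; μ^(2)=29; μ^(3)=20; μ^(4)=-34

((1, 0, 0, 0); (0, 0, 0, 1); (0, 0, 3, 0); (0, 4, 0, 0))


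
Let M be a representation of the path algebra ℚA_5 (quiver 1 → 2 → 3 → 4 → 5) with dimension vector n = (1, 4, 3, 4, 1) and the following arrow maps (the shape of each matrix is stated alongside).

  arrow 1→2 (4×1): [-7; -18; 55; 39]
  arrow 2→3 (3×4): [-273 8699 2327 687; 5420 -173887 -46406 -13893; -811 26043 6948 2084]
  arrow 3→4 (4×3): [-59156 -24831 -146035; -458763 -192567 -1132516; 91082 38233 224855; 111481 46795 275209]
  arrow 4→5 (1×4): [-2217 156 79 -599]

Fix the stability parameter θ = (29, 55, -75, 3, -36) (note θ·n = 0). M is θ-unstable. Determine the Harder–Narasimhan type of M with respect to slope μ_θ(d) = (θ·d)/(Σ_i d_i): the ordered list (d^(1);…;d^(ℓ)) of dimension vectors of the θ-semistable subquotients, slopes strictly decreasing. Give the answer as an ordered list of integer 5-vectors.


Via rank(M_{q-1}∘⋯∘M_p): M ≅ I[1,5], I[2,2], I[2,4]^2, I[4,4].
μ_θ-semistable layers: μ^(1)=55; μ^(2)=3; μ^(3)=-24/5; μ^(4)=-10

((0, 1, 0, 0, 0); (0, 0, 0, 3, 0); (1, 1, 1, 1, 1); (0, 2, 2, 0, 0))


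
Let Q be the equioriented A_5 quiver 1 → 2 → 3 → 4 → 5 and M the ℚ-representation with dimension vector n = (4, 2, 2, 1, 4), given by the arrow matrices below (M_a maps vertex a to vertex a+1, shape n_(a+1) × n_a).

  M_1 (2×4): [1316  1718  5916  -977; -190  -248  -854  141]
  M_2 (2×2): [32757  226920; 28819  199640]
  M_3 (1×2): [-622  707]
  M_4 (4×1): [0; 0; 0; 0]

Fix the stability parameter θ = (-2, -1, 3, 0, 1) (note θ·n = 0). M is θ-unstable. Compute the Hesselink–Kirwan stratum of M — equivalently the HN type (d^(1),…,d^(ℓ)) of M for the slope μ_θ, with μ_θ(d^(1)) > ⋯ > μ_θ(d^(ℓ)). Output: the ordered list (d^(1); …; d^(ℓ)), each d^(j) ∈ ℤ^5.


Barcode: M ≅ I[1,1]^2, I[1,2], I[1,4], I[3,3], I[5,5]^4. HN layers by μ_θ (5 steps, strictly decreasing):
  μ^(1)=3; μ^(2)=3/2; μ^(3)=1; μ^(4)=-1; μ^(5)=-2

((0, 0, 1, 0, 0); (0, 0, 1, 1, 0); (0, 0, 0, 0, 4); (0, 2, 0, 0, 0); (4, 0, 0, 0, 0))


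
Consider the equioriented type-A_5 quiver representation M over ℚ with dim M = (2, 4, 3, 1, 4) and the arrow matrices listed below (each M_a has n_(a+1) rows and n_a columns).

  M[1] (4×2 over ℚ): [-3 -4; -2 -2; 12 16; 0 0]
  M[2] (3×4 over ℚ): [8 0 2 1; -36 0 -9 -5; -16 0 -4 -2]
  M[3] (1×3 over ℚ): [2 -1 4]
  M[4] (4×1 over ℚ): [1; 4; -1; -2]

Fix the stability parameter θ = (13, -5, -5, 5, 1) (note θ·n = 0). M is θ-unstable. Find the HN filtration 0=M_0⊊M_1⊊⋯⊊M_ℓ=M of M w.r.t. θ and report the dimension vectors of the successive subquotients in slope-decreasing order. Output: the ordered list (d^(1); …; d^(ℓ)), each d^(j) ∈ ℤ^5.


Barcode: M ≅ I[1,2]^2, I[2,3], I[2,5], I[3,3], I[5,5]^3. HN layers by μ_θ (4 steps, strictly decreasing):
  μ^(1)=4; μ^(2)=3; μ^(3)=1; μ^(4)=-5

((2, 2, 0, 0, 0); (0, 0, 0, 1, 1); (0, 0, 0, 0, 3); (0, 2, 3, 0, 0))


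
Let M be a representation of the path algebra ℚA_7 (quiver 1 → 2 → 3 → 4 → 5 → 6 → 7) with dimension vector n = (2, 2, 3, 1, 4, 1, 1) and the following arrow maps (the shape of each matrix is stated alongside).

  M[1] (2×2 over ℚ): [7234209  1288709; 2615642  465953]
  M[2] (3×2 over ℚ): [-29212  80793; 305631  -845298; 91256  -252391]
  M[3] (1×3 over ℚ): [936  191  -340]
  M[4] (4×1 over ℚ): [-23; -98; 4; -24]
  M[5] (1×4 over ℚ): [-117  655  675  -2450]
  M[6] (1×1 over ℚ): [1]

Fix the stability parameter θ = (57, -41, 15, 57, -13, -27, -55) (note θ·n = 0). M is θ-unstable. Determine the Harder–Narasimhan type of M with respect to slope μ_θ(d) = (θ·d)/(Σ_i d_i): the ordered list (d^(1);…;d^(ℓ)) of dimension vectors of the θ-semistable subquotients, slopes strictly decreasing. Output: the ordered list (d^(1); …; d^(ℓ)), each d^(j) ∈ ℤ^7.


Via rank(M_{q-1}∘⋯∘M_p): M ≅ I[1,3], I[1,7], I[3,3], I[5,5]^3.
μ_θ-semistable layers: μ^(1)=15; μ^(2)=8; μ^(3)=-1; μ^(4)=-13

((0, 0, 2, 0, 0, 0, 0); (1, 1, 0, 0, 0, 0, 0); (1, 1, 1, 1, 1, 1, 1); (0, 0, 0, 0, 3, 0, 0))


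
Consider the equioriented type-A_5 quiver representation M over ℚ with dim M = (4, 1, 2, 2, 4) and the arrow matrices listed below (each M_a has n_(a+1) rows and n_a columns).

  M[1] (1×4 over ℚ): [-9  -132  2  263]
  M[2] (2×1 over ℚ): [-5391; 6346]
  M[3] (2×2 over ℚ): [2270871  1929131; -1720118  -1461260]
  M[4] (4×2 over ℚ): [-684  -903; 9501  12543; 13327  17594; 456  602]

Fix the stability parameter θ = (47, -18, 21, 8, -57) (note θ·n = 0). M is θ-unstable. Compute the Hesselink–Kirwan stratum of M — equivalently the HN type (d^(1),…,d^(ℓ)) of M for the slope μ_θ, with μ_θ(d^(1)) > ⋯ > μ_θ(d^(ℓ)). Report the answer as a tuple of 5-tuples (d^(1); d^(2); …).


Interval decomposition of M: I[1,1]^3, I[1,5], I[3,5], I[5,5]^2.
HN type (ℓ=4): μ^(1)=47; μ^(2)=1/5; μ^(3)=-28/3; μ^(4)=-57

((3, 0, 0, 0, 0); (1, 1, 1, 1, 1); (0, 0, 1, 1, 1); (0, 0, 0, 0, 2))


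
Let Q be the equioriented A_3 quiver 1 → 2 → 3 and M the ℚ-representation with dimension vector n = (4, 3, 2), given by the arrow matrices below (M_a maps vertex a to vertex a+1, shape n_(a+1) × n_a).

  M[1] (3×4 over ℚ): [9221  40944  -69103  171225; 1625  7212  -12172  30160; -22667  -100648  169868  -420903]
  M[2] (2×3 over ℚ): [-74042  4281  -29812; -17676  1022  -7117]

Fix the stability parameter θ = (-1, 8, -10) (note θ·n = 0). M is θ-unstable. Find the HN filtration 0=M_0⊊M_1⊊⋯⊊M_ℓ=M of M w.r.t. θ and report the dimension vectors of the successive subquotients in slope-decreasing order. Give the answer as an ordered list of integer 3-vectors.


Barcode: M ≅ I[1,1], I[1,2], I[1,3]^2. HN layers by μ_θ (2 steps, strictly decreasing):
  μ^(1)=8; μ^(2)=-1

((0, 1, 0); (4, 2, 2))


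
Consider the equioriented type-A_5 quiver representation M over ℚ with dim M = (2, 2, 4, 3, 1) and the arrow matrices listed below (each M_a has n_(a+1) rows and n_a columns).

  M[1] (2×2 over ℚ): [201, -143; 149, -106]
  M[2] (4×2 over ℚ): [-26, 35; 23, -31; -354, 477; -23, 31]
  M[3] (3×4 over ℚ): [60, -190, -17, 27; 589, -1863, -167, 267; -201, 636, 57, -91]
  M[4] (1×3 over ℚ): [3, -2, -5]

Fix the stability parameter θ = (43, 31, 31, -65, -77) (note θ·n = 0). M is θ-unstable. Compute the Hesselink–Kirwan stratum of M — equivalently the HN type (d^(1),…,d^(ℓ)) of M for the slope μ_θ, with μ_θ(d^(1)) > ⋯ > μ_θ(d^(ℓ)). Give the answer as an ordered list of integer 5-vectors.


Interval decomposition of M: I[1,4], I[1,5], I[3,3], I[3,4].
HN type (ℓ=4): μ^(1)=31; μ^(2)=10; μ^(3)=-37/5; μ^(4)=-17

((0, 0, 1, 0, 0); (1, 1, 1, 1, 0); (1, 1, 1, 1, 1); (0, 0, 1, 1, 0))


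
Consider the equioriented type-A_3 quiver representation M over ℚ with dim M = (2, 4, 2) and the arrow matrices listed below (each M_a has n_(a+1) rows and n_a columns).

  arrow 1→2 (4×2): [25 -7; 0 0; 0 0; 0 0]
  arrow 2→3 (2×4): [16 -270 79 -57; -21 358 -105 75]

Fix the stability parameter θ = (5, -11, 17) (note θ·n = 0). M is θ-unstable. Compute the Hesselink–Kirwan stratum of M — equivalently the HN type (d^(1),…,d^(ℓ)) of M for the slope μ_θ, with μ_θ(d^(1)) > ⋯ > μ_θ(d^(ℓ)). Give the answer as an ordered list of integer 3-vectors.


Via rank(M_{q-1}∘⋯∘M_p): M ≅ I[1,1], I[1,3], I[2,2]^2, I[2,3].
μ_θ-semistable layers: μ^(1)=17; μ^(2)=5; μ^(3)=-3; μ^(4)=-11

((0, 0, 2); (1, 0, 0); (1, 1, 0); (0, 3, 0))


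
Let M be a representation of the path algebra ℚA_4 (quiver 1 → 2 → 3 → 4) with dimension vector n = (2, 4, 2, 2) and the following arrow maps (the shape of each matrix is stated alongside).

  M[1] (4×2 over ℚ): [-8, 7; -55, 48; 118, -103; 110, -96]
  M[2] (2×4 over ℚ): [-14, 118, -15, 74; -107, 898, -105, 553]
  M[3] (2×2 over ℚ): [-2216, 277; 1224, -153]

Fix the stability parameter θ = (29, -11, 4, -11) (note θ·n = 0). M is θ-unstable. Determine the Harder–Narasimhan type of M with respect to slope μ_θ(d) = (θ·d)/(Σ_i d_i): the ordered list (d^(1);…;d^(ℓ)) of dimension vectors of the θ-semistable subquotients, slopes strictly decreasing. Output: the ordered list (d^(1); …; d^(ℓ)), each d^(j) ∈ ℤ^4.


Via rank(M_{q-1}∘⋯∘M_p): M ≅ I[1,3], I[1,4], I[2,2]^2, I[4,4].
μ_θ-semistable layers: μ^(1)=22/3; μ^(2)=11/4; μ^(3)=-11

((1, 1, 1, 0); (1, 1, 1, 1); (0, 2, 0, 1))


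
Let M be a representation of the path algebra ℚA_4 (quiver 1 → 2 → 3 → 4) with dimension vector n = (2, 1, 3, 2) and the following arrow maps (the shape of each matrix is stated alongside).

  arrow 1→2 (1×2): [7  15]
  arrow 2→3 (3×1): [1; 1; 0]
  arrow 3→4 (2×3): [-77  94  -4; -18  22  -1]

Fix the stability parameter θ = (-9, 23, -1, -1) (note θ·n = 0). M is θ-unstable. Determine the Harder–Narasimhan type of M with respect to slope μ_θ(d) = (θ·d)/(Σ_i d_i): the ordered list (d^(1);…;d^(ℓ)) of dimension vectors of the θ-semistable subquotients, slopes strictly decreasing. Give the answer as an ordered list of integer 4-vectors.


Barcode: M ≅ I[1,1], I[1,4], I[3,3], I[3,4]. HN layers by μ_θ (3 steps, strictly decreasing):
  μ^(1)=7; μ^(2)=-1; μ^(3)=-9

((0, 1, 1, 1); (0, 0, 2, 1); (2, 0, 0, 0))


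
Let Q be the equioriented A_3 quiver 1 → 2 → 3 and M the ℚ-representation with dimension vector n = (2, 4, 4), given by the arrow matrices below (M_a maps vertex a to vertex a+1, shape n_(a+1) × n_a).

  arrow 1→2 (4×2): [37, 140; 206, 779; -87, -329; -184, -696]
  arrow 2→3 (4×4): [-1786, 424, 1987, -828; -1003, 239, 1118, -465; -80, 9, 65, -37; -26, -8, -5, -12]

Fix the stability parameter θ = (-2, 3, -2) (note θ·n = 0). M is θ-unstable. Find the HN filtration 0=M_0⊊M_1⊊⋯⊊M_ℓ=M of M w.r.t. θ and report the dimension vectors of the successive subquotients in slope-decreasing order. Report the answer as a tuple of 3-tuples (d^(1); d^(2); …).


Barcode: M ≅ I[1,3]^2, I[2,2], I[2,3], I[3,3]. HN layers by μ_θ (3 steps, strictly decreasing):
  μ^(1)=3; μ^(2)=1/2; μ^(3)=-2

((0, 1, 0); (0, 3, 3); (2, 0, 1))


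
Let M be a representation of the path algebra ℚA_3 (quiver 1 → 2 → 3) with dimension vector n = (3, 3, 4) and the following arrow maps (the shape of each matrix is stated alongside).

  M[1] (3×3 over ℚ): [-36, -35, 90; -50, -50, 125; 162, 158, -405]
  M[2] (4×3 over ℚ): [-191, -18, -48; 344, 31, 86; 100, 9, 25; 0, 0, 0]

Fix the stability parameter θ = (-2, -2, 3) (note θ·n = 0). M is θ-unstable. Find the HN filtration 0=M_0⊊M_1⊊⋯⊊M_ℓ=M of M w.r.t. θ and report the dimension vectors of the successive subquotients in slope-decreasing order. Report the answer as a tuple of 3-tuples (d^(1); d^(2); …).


Barcode: M ≅ I[1,1], I[1,3]^2, I[2,3], I[3,3]. HN layers by μ_θ (2 steps, strictly decreasing):
  μ^(1)=3; μ^(2)=-2

((0, 0, 4); (3, 3, 0))


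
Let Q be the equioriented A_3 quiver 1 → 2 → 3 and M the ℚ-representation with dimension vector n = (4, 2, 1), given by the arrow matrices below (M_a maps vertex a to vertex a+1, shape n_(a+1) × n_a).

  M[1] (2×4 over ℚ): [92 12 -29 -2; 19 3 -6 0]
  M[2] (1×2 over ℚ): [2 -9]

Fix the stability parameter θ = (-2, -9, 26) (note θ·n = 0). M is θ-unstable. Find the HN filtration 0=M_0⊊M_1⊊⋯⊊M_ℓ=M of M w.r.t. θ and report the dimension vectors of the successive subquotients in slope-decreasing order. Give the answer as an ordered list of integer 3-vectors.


Barcode: M ≅ I[1,1]^2, I[1,2], I[1,3]. HN layers by μ_θ (3 steps, strictly decreasing):
  μ^(1)=26; μ^(2)=-2; μ^(3)=-11/2

((0, 0, 1); (2, 0, 0); (2, 2, 0))


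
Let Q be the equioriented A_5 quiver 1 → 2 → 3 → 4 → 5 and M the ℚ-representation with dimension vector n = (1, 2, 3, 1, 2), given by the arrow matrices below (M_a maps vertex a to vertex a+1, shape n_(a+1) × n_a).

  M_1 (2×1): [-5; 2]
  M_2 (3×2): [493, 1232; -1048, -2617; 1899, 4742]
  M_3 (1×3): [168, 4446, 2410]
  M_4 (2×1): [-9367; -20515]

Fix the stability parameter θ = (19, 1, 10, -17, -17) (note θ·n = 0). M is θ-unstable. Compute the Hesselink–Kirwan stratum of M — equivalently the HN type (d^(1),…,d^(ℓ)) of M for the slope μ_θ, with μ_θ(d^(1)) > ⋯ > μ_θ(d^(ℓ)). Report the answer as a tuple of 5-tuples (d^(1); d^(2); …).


Barcode: M ≅ I[1,5], I[2,3], I[3,3], I[5,5]. HN layers by μ_θ (4 steps, strictly decreasing):
  μ^(1)=10; μ^(2)=1; μ^(3)=-4/5; μ^(4)=-17

((0, 0, 2, 0, 0); (0, 1, 0, 0, 0); (1, 1, 1, 1, 1); (0, 0, 0, 0, 1))


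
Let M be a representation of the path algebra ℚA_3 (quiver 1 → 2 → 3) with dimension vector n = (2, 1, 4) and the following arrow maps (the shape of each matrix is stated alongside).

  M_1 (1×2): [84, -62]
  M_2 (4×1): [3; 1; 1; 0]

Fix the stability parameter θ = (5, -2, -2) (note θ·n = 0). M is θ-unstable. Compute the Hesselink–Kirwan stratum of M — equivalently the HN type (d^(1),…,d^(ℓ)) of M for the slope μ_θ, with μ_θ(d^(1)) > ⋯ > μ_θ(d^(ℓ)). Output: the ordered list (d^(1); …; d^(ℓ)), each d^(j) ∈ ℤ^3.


Via rank(M_{q-1}∘⋯∘M_p): M ≅ I[1,1], I[1,3], I[3,3]^3.
μ_θ-semistable layers: μ^(1)=5; μ^(2)=1/3; μ^(3)=-2

((1, 0, 0); (1, 1, 1); (0, 0, 3))


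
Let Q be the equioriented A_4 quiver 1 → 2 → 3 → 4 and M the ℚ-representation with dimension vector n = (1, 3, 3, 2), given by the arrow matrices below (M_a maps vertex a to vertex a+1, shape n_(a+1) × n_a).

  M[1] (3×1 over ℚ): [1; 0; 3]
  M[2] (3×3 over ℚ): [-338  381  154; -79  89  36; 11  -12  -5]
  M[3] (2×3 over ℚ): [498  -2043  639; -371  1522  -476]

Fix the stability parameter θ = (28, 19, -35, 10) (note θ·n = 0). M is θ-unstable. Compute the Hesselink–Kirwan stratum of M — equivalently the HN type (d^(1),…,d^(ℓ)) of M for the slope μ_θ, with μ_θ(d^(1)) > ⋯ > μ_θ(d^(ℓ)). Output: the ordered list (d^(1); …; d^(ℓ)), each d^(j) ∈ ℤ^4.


Via rank(M_{q-1}∘⋯∘M_p): M ≅ I[1,4], I[2,3], I[2,4].
μ_θ-semistable layers: μ^(1)=10; μ^(2)=4; μ^(3)=-8

((0, 0, 0, 2); (1, 1, 1, 0); (0, 2, 2, 0))


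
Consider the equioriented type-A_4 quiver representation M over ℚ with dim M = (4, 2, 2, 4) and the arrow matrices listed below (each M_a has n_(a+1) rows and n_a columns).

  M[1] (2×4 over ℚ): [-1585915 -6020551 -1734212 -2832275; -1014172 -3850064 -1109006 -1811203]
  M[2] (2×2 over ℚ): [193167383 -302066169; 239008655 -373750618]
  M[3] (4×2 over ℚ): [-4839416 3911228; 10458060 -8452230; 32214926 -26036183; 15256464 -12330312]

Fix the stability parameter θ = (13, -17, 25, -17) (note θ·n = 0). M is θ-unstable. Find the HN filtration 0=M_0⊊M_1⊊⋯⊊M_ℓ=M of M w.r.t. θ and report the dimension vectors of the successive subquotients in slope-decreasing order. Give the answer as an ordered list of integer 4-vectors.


Via rank(M_{q-1}∘⋯∘M_p): M ≅ I[1,1]^2, I[1,3], I[1,4], I[4,4]^3.
μ_θ-semistable layers: μ^(1)=25; μ^(2)=13; μ^(3)=4; μ^(4)=-2; μ^(5)=-17

((0, 0, 1, 0); (2, 0, 0, 0); (0, 0, 1, 1); (2, 2, 0, 0); (0, 0, 0, 3))


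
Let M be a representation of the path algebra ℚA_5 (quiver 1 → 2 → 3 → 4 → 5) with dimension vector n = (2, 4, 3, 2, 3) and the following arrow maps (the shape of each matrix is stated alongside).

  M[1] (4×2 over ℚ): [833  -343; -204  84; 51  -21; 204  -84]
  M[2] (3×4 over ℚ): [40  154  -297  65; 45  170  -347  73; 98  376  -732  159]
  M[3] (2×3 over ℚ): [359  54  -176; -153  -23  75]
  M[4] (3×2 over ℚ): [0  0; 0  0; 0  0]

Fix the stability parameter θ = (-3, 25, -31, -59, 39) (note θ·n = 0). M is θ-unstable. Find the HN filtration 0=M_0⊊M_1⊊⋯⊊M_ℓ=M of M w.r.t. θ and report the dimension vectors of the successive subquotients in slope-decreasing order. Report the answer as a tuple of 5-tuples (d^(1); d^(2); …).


Interval decomposition of M: I[1,1], I[1,4], I[2,2], I[2,3], I[2,4], I[5,5]^3.
HN type (ℓ=5): μ^(1)=39; μ^(2)=25; μ^(3)=-3; μ^(4)=-17; μ^(5)=-65/3

((0, 0, 0, 0, 3); (0, 1, 0, 0, 0); (1, 1, 1, 0, 0); (1, 1, 1, 1, 0); (0, 1, 1, 1, 0))


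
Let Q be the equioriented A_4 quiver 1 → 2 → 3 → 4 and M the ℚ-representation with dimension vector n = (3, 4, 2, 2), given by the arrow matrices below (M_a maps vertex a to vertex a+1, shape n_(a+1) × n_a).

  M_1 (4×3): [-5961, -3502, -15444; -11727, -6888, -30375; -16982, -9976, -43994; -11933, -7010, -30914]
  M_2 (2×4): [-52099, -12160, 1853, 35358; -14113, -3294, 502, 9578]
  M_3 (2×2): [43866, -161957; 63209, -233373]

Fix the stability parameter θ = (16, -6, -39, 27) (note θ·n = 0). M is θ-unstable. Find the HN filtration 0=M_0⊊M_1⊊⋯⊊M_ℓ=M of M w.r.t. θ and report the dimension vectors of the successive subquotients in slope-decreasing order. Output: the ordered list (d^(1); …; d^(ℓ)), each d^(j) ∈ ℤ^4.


Via rank(M_{q-1}∘⋯∘M_p): M ≅ I[1,1], I[1,4]^2, I[2,2]^2.
μ_θ-semistable layers: μ^(1)=27; μ^(2)=16; μ^(3)=-6; μ^(4)=-29/3

((0, 0, 0, 2); (1, 0, 0, 0); (0, 2, 0, 0); (2, 2, 2, 0))


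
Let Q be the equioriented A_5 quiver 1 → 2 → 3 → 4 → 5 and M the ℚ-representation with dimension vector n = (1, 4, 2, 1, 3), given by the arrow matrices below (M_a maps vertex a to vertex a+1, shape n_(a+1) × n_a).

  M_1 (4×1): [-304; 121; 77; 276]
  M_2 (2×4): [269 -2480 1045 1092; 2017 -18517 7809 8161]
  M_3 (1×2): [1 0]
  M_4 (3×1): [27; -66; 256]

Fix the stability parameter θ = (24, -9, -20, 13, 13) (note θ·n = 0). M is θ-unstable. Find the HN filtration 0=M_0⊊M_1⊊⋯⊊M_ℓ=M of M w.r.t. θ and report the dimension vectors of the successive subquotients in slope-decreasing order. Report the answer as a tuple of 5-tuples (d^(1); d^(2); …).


Interval decomposition of M: I[1,5], I[2,2]^2, I[2,3], I[5,5]^2.
HN type (ℓ=4): μ^(1)=13; μ^(2)=-5/3; μ^(3)=-9; μ^(4)=-29/2

((0, 0, 0, 1, 3); (1, 1, 1, 0, 0); (0, 2, 0, 0, 0); (0, 1, 1, 0, 0))


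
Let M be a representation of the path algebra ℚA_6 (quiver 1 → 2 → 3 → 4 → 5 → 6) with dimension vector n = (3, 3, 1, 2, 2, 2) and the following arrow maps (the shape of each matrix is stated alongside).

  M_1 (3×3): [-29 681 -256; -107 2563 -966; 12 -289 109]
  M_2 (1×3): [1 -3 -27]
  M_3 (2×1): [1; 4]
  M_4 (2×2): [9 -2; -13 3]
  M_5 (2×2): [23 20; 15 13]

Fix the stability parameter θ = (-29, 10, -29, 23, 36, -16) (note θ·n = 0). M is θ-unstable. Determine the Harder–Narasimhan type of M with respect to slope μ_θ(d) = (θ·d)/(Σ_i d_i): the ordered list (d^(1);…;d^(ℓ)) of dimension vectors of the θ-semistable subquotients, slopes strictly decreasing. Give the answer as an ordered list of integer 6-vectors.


Interval decomposition of M: I[1,2]^2, I[1,6], I[4,6].
HN type (ℓ=4): μ^(1)=43/3; μ^(2)=10; μ^(3)=-19/2; μ^(4)=-29

((0, 0, 0, 2, 2, 2); (0, 2, 0, 0, 0, 0); (0, 1, 1, 0, 0, 0); (3, 0, 0, 0, 0, 0))


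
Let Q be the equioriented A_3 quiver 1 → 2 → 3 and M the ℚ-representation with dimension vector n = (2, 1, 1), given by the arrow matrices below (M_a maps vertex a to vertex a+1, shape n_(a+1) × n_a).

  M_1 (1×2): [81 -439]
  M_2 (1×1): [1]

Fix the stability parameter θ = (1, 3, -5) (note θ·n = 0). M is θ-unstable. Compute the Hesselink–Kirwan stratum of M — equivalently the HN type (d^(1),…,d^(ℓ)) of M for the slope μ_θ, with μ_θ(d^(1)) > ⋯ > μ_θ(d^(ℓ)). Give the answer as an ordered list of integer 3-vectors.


Via rank(M_{q-1}∘⋯∘M_p): M ≅ I[1,1], I[1,3].
μ_θ-semistable layers: μ^(1)=1; μ^(2)=-1/3

((1, 0, 0); (1, 1, 1))


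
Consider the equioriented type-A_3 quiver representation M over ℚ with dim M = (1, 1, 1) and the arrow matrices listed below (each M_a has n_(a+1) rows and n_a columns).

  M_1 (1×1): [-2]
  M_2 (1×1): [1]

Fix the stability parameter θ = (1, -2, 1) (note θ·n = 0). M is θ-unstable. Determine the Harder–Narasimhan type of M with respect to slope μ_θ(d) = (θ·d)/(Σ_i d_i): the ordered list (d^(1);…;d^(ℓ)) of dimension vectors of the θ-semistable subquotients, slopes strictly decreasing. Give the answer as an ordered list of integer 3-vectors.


Barcode: M ≅ I[1,3]. HN layers by μ_θ (2 steps, strictly decreasing):
  μ^(1)=1; μ^(2)=-1/2

((0, 0, 1); (1, 1, 0))


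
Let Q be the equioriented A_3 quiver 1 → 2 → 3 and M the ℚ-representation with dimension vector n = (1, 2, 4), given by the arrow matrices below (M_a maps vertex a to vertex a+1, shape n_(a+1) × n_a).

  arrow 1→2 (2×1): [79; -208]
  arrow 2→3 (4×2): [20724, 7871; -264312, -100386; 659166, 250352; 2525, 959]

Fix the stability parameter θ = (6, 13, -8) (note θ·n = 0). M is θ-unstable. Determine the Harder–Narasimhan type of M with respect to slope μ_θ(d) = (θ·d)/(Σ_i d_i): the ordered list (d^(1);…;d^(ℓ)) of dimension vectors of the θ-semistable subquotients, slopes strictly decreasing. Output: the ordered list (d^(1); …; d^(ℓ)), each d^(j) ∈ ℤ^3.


Barcode: M ≅ I[1,3], I[2,3], I[3,3]^2. HN layers by μ_θ (3 steps, strictly decreasing):
  μ^(1)=11/3; μ^(2)=5/2; μ^(3)=-8

((1, 1, 1); (0, 1, 1); (0, 0, 2))


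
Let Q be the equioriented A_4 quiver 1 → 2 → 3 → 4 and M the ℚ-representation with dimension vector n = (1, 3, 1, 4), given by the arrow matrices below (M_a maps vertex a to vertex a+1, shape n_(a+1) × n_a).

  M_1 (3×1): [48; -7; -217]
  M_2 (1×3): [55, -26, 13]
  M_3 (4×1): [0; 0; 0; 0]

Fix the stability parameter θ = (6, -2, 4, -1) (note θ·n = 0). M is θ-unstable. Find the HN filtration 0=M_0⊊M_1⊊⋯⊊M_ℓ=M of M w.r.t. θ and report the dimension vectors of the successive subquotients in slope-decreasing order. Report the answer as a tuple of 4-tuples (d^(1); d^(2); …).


Barcode: M ≅ I[1,3], I[2,2]^2, I[4,4]^4. HN layers by μ_θ (4 steps, strictly decreasing):
  μ^(1)=4; μ^(2)=2; μ^(3)=-1; μ^(4)=-2

((0, 0, 1, 0); (1, 1, 0, 0); (0, 0, 0, 4); (0, 2, 0, 0))


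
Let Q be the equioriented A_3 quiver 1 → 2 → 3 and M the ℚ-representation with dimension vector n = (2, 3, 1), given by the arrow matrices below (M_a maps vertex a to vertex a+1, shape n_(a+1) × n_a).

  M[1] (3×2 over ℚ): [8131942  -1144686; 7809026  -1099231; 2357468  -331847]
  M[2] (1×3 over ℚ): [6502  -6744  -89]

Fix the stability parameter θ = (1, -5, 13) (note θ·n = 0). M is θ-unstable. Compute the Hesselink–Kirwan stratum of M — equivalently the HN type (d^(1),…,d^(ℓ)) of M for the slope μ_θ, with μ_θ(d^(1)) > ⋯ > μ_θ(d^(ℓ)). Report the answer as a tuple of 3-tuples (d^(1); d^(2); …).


Via rank(M_{q-1}∘⋯∘M_p): M ≅ I[1,2], I[1,3], I[2,2].
μ_θ-semistable layers: μ^(1)=13; μ^(2)=-2; μ^(3)=-5

((0, 0, 1); (2, 2, 0); (0, 1, 0))
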